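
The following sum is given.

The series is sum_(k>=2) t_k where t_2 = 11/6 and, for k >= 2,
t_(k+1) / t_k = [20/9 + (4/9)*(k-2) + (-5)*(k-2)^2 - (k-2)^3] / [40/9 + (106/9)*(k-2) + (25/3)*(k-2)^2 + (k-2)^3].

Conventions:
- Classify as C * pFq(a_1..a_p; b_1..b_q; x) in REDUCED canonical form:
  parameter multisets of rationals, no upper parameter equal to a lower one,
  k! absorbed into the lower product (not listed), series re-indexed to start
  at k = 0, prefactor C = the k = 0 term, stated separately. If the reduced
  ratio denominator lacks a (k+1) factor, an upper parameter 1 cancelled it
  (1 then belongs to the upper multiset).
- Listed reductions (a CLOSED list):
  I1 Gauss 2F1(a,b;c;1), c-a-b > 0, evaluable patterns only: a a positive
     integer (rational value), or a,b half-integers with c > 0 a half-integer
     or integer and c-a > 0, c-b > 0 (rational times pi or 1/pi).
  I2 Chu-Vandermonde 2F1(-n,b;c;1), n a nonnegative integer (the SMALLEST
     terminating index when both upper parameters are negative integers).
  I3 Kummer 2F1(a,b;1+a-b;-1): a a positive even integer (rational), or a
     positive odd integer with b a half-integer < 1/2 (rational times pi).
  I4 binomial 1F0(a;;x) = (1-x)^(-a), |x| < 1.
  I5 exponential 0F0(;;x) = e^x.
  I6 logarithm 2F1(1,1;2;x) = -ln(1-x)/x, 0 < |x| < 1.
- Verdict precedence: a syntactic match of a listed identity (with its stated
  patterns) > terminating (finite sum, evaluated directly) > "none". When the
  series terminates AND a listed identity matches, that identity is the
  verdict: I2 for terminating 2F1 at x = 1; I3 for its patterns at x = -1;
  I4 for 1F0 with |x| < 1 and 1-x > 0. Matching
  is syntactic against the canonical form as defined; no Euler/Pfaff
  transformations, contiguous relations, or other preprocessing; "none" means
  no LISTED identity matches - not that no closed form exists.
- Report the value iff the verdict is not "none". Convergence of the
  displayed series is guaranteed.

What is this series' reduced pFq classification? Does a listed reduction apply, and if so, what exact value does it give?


The series (x = -1) is 2F1: upper {-2/3, 5}, lower {20/3}, prefactor 11/6. Verdict: none (x = -1): each listed identity misses the multisets {-2/3, 5} ; {20/3}.

Structural cue: t_0 = 11/6 here, and cancel k + 2/3 from the displayed ratio first; then C = 11/6.
Consecutive-term ratio: r(k) = (-1) * (k-2/3) (k+5) / [(k+20/3) (k+1)] - rational; roots negated = parameters, x = (-1), C = 11/6.


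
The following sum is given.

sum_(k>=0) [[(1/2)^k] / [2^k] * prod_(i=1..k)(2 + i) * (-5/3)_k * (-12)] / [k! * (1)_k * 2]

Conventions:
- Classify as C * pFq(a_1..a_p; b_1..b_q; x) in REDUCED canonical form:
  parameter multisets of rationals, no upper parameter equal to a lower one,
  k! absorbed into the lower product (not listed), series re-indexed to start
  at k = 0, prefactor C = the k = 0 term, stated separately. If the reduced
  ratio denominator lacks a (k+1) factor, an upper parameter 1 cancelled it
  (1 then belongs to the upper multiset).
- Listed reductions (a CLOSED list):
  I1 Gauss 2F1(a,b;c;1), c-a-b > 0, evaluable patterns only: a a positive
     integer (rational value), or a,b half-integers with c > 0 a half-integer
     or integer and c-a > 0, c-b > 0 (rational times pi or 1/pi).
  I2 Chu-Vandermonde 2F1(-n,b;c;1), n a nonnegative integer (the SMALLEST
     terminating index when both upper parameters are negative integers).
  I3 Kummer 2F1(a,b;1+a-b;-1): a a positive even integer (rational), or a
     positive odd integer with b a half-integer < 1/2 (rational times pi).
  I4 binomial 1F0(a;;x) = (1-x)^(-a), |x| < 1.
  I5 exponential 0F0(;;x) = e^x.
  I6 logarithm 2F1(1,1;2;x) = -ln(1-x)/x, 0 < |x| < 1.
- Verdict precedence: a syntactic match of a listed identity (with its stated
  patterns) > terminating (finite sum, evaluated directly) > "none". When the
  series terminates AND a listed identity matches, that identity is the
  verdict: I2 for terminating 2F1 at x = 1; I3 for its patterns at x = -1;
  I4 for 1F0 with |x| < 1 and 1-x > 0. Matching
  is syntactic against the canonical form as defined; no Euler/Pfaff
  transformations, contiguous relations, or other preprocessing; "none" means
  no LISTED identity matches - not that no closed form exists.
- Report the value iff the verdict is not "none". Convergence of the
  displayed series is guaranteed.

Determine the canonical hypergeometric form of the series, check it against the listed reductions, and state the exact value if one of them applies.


At argument 1/4: a 2F1 with upper {-5/3, 3}, lower {1}, scaled by C = -6. Verdict: none. No listed pattern accepts 2F1(-5/3, 3; 1; 1/4).

Key observation: t_0 being -6, the running product (C = -6) telescopes to a rising factorial.
Adjacent-term ratio: r(k) = (1/4) * (k-5/3) (k+3) / [(k+1) (k+1)] - rational; roots negated = parameters, x = (1/4), C = -6.


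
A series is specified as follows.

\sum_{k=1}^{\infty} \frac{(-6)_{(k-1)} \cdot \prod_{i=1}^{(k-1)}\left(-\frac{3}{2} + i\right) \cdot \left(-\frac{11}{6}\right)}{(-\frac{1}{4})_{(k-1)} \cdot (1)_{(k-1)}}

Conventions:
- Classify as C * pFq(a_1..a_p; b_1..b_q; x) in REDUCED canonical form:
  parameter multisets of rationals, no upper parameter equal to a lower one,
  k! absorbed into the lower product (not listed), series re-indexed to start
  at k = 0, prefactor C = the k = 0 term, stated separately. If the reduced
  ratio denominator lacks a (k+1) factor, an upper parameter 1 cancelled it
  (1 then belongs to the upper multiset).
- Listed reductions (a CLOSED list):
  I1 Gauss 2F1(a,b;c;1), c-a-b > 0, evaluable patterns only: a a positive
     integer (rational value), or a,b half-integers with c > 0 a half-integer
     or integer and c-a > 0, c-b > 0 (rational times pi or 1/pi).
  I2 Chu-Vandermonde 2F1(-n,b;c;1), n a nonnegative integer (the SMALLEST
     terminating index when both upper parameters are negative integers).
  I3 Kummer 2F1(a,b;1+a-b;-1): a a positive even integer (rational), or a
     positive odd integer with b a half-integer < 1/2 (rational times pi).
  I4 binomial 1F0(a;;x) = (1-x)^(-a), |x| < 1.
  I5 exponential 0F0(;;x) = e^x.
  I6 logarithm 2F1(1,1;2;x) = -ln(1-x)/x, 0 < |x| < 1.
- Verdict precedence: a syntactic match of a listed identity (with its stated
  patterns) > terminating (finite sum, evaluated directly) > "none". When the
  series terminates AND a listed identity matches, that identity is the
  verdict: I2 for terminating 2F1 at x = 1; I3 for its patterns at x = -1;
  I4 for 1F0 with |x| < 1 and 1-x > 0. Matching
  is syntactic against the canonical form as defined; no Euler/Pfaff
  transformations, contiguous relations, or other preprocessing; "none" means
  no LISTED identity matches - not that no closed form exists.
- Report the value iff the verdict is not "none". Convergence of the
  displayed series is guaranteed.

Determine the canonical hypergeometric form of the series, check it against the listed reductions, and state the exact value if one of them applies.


This is -\frac{11}{6} * 2F1(-6, -\frac{1}{2}; -\frac{1}{4}; 1) in reduced canonical form. Verdict: Vandermonde's identity (I2) fires (terminating 2F1 at x = 1 with n = 6, b = -1/2, c = -\frac{1}{4}). Its exact value is \frac{221}{38}.

Key step: from the first term -\frac{11}{6}: the running product (C = -11/6) telescopes to a rising factorial.
Step ratio: r(k) = 1 * (k-6) (k-\frac{1}{2}) / [(k-\frac{1}{4}) (k+1)] ; factor over Q: parameters, x = 1, and C = -\frac{11}{6}.


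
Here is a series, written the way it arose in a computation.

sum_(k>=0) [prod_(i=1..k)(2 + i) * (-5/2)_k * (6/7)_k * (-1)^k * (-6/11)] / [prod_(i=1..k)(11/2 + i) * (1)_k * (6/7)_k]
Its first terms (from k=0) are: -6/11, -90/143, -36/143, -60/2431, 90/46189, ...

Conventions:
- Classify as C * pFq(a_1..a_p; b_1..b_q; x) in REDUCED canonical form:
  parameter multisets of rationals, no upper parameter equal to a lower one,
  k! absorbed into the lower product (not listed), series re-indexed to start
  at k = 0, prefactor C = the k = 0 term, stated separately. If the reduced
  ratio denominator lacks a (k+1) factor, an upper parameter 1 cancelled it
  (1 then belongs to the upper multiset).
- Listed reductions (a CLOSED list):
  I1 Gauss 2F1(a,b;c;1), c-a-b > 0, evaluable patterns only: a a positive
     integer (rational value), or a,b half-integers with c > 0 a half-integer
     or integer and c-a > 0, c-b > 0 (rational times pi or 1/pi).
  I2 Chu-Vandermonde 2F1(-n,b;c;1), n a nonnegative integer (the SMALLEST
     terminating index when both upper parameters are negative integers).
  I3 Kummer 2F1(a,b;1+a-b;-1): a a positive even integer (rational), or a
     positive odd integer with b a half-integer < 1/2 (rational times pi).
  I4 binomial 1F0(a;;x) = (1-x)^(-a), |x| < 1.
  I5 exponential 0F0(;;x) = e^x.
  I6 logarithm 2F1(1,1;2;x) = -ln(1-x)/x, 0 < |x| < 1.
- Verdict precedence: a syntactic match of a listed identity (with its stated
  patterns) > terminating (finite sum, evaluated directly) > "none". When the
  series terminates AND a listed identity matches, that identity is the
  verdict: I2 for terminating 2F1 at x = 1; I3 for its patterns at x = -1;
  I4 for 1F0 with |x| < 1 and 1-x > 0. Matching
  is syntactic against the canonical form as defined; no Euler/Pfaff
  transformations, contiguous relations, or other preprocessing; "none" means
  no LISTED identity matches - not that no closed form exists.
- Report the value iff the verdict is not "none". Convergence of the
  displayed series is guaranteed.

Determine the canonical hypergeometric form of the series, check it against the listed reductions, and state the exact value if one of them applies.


x = -1 here; the reduced form reads 2F1, upper {-5/2, 3}, lower {13/2}, C = -6/11. Verdict: the Kummer evaluation I3 fires (x = -1; c = 13/2 equals 1+a-b for upper {-5/2, 3}: listed pattern). Hence: (-945/2048) * pi.

Structural cue: t_0 = -6/11 here, and (1)_k (C = -6/11) is k! itself.
Consecutive-term ratio: r(k) = (-1) * (k-5/2) (k+3) / [(k+13/2) (k+1)] - rational; roots negated = parameters, x = (-1), C = -6/11.


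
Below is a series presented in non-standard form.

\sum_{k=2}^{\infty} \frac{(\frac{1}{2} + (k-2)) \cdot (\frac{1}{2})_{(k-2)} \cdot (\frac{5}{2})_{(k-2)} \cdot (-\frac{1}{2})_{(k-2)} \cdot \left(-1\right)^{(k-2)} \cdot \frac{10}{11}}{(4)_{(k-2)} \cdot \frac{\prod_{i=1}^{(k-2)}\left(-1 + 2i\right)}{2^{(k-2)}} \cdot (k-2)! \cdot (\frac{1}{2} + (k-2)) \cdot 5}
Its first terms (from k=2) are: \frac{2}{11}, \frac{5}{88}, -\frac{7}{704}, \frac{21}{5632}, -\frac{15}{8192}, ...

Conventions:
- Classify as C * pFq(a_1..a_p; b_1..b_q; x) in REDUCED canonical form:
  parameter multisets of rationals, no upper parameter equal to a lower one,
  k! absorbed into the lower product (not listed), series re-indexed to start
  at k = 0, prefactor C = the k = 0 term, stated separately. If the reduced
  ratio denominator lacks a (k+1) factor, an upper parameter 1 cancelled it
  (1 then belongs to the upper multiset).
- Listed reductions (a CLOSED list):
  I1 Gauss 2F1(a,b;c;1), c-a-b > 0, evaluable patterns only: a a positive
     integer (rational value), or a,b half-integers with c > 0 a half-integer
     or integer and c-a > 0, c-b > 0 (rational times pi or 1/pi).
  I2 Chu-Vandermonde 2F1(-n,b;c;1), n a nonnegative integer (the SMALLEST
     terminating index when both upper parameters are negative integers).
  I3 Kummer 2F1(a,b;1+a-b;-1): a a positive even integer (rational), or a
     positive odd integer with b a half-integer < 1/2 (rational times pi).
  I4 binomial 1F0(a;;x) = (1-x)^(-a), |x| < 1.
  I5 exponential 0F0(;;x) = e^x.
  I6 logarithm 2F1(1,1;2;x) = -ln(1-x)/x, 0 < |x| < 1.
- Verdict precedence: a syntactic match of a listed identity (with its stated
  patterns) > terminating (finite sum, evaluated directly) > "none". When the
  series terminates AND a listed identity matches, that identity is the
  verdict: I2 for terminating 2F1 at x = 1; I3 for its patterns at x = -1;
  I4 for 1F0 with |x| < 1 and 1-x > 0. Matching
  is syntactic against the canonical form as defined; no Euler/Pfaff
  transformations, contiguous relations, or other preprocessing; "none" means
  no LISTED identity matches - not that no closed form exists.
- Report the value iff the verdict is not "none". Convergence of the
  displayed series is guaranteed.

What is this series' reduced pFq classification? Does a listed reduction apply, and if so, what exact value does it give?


Reduced: x = -1, 2F1, upper = {-\frac{1}{2}, \frac{5}{2}}, lower = {4}, C = \frac{2}{11}. Verdict: no listed reduction: x = -1 and upper {-\frac{1}{2}, \frac{5}{2}} fail every I1-I6 pattern.

Key step: t_0 being \frac{2}{11}, the lower odd product (C = 2/11, x = -1) is 2^k (1/2)_k.
Adjacent-term ratio: r(k) = -1 * (k-\frac{1}{2}) (k+\frac{5}{2}) / [(k+4) (k+1)] - rational in k. x = -1; t_0 = \frac{2}{11}; negate the roots.


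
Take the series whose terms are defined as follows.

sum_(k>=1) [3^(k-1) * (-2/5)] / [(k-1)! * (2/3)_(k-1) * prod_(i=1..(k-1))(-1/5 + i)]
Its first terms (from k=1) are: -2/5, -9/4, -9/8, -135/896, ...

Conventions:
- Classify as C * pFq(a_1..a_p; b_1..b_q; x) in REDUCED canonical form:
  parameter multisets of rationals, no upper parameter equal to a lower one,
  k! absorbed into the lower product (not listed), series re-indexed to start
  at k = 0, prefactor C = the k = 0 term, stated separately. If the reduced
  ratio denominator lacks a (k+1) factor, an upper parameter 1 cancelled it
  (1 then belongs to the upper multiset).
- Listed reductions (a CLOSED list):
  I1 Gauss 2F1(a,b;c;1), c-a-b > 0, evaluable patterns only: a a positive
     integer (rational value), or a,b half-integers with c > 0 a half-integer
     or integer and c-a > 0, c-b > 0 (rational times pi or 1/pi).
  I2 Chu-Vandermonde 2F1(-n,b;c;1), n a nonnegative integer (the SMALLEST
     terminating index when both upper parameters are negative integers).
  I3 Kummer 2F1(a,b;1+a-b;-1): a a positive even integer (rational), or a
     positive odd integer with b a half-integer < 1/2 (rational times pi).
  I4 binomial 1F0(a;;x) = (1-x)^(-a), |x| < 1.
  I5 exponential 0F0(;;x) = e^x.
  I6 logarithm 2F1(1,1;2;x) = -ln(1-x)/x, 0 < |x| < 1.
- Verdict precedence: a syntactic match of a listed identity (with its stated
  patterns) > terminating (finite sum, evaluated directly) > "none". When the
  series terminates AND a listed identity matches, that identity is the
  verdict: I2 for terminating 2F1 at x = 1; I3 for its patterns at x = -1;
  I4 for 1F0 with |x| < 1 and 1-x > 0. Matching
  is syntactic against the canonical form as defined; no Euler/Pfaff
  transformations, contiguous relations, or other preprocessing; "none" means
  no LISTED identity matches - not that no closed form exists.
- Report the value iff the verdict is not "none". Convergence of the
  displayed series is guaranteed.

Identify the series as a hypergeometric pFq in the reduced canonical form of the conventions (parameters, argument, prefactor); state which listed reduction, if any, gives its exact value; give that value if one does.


Prefactor -2/5, argument 3: 0F2 with upper {-} over lower {2/3, 4/5}. Verdict: none here - no I1-I6 shape fits x = 3 with lower {2/3, 4/5}.

Structural cue: t_0 being -2/5, the lower running product (prefactor -2/5) is a rising factorial.
Adjacent-term ratio: r(k) = 3 * 1 / [(k+2/3) (k+4/5) (k+1)] - poly over poly, x = 3 from leading terms; C = -2/5 at k = 0.


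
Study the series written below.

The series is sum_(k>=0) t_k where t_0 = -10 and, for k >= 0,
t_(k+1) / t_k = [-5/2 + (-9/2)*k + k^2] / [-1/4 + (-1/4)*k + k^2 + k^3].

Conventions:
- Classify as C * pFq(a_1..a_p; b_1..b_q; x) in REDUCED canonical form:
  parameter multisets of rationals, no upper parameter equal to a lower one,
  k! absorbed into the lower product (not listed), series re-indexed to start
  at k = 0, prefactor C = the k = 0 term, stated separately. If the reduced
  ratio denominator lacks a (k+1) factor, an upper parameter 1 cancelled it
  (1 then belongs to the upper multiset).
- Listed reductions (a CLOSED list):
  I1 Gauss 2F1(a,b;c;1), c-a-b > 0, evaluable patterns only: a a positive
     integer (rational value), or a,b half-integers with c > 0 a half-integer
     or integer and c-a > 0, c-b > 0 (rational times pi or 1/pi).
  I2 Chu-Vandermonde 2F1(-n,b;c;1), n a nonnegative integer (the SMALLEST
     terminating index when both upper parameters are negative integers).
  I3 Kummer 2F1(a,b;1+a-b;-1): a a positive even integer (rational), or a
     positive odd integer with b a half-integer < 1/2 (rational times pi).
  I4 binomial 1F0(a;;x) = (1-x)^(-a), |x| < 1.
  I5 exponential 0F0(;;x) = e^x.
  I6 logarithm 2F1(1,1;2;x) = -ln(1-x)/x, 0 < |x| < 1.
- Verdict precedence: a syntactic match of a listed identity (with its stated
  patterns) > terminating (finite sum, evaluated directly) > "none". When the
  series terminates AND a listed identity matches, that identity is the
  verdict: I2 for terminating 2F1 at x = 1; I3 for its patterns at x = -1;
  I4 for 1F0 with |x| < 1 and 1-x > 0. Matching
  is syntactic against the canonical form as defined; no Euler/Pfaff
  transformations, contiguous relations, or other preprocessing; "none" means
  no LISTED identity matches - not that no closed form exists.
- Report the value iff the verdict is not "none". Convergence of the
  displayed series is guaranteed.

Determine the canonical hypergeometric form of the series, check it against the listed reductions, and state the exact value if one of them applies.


With C = -10: the canonical form is 1F1(-5; -1/2; 1). Verdict: terminating. (-5)_k vanishes past k = 5, leaving a 6-term sum, computed directly. Value: 1546/21.

Key step: with t_0 = -10, the ratio is unreduced: k + 1/2 divides both sides (C = -10).
Adjacent-term ratio: r(k) = 1 * (k-5) / [(k-1/2) (k+1)] - poly over poly, x = 1 from leading terms; C = -10 at k = 0.


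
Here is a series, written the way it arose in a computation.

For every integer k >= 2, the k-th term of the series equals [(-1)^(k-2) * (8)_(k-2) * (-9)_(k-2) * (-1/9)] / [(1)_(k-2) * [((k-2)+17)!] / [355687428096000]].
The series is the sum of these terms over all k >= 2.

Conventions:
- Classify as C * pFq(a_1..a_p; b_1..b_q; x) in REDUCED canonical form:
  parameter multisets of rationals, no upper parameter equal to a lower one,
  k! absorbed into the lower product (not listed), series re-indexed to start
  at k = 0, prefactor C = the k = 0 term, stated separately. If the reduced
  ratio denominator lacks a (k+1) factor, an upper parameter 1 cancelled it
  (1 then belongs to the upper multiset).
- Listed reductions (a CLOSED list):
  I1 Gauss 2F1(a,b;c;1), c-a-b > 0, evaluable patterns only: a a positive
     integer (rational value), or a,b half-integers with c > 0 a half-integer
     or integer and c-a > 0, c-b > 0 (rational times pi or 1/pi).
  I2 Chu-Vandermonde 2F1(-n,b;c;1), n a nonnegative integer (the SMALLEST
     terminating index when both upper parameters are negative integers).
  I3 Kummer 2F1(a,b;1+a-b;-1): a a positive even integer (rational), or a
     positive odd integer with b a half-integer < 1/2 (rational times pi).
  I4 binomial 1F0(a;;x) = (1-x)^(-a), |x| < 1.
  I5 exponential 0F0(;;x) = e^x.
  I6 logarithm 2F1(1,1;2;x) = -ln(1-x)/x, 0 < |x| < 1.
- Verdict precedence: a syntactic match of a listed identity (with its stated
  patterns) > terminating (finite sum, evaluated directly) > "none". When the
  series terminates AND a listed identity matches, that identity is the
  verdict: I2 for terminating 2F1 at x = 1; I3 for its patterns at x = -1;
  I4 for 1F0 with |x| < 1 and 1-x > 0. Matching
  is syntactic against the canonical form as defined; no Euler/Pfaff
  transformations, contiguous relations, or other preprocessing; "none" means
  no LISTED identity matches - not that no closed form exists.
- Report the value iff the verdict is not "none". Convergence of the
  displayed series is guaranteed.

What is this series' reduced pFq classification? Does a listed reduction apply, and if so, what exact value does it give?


Reduced: x = -1, 2F1, upper = {-9, 8}, lower = {18}, C = -1/9. Verdict: this is Kummer (I3) (x = -1; c = 18 equals 1+a-b for upper {-9, 8}: listed pattern). Value: -34/9.

Key step: from the first term -1/9: the denominator's factorial ratio (C = -1/9, x = -1) is a lower Pochhammer.
Consecutive-term ratio: r(k) = (-1) * (k-9) (k+8) / [(k+18) (k+1)] - rational in k. x = (-1); t_0 = -1/9; negate the roots.


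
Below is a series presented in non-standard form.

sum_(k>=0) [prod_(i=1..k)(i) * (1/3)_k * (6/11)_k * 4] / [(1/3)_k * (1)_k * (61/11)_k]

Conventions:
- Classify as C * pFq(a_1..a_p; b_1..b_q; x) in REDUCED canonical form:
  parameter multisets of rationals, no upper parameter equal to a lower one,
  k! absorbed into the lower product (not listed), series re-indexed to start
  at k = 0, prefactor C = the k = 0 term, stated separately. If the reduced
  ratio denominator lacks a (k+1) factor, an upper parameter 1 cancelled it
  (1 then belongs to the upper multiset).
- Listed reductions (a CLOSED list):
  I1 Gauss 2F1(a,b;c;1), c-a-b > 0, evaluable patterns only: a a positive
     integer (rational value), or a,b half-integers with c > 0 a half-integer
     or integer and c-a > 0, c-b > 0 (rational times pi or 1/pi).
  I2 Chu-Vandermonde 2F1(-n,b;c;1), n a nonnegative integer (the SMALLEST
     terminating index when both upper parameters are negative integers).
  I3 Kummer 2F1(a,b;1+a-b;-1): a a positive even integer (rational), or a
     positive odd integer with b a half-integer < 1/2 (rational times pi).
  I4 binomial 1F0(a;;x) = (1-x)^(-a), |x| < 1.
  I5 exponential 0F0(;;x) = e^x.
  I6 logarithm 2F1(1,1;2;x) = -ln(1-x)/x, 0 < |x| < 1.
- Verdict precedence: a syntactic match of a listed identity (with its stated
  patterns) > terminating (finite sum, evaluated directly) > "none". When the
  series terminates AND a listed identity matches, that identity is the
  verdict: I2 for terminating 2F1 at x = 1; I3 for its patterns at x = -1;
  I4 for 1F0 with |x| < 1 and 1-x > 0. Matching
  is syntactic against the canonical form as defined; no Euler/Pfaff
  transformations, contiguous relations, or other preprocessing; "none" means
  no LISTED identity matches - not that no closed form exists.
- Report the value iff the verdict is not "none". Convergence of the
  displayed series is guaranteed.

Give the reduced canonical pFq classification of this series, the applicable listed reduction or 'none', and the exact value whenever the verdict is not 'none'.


Classification (C = 4): 2F1 with upper {6/11, 1}, lower {61/11}, argument x = 1. Verdict (x = 1): Gauss's theorem (I1) applies (x = 1: the Gamma ratio telescopes since c-a-b = 4 > 0 and a = 1 in Z>0). Sum: 50/11.

Key observation: from the first term 4: (1)_k (C = 4, x = 1) is k! itself.
Ratio: r(k) = 1 * (k+6/11) (k+1) / [(k+61/11) (k+1)] - poly over poly, x = 1 from leading terms; C = 4 at k = 0.


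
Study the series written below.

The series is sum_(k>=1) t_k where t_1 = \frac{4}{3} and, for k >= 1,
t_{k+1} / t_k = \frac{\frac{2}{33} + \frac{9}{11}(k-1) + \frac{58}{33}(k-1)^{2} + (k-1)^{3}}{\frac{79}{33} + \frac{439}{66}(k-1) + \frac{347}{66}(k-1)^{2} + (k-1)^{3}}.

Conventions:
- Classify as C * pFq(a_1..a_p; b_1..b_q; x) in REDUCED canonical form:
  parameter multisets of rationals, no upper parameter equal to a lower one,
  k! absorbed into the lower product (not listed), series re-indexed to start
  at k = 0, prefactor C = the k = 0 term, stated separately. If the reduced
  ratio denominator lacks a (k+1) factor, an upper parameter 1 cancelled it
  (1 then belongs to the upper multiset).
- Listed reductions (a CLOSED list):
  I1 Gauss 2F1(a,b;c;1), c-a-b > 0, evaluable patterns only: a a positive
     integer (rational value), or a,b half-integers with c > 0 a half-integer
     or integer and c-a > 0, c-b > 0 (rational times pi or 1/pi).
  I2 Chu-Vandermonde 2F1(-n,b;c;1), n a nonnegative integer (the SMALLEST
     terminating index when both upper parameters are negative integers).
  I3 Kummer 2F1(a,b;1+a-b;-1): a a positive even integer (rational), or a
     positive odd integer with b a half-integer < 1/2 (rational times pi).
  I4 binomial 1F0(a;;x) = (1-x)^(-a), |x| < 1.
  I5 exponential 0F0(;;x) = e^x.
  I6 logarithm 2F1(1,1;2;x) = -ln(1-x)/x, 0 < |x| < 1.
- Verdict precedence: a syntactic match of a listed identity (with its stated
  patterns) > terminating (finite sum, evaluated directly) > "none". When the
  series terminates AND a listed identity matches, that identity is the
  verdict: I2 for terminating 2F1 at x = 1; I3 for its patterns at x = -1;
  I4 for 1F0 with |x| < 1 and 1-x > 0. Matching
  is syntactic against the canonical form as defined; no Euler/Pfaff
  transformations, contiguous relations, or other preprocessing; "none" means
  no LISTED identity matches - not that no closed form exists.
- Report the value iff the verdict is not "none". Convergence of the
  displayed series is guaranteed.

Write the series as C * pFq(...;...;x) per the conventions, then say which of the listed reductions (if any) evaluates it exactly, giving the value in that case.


The series (x = 1) is 2F1: upper {\frac{1}{11}, 1}, lower {\frac{79}{22}}, prefactor \frac{4}{3}. Verdict (x = 1): the Gauss summation I1 applies (x = 1: the Gamma ratio telescopes since c-a-b = 5/2 > 0 and a = 1 in Z>0). Hence: \frac{76}{55}.

The tell: from the first term \frac{4}{3}: roots of the ratio polynomials (C = 4/3, x = 1) are the negated parameters.
Term ratio: r(k) = 1 * (k+\frac{1}{11}) (k+1) / [(k+\frac{79}{22}) (k+1)] - rational in k, leading ratio 1; with t_0 = \frac{4}{3}, classification follows.


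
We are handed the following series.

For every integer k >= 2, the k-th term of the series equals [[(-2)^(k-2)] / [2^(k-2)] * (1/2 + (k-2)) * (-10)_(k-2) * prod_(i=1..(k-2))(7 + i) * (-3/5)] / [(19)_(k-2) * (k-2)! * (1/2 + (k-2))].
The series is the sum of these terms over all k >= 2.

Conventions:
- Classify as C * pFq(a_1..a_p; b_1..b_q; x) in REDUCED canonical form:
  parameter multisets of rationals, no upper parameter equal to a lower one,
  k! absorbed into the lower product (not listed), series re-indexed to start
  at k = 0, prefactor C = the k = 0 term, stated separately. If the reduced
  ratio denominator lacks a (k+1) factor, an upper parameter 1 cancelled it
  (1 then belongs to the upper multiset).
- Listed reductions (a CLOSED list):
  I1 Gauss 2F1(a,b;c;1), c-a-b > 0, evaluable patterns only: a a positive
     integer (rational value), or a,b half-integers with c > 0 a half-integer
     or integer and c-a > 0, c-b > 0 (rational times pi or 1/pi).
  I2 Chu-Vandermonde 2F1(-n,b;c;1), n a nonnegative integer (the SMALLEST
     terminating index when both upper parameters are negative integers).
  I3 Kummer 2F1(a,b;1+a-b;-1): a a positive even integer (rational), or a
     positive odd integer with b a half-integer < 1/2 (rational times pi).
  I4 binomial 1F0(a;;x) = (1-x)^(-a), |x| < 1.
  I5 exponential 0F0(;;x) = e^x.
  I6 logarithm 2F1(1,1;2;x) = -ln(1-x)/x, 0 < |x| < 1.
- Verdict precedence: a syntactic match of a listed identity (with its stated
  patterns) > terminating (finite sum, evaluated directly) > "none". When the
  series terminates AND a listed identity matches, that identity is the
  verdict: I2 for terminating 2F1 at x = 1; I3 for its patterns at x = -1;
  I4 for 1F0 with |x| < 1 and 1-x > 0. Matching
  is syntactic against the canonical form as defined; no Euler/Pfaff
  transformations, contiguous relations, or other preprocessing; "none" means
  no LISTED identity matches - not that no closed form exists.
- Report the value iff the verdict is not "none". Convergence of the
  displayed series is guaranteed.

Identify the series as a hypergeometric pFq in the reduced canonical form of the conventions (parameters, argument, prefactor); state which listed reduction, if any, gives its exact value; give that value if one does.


Key observation: t_0 being -3/5, the running product (C = -3/5) telescopes to a rising factorial.
Step ratio: r(k) = (-1) * (k-10) (k+8) / [(k+19) (k+1)] - poly over poly, x = (-1) from leading terms; C = -3/5 at k = 0.

x = -1 here; the reduced form reads 2F1, upper {-10, 8}, lower {19}, C = -3/5. Verdict (x = -1): Kummer's theorem (I3) applies (x = -1; c = 19 equals 1+a-b for upper {-10, 8}: listed pattern). Exact value: -918/35.


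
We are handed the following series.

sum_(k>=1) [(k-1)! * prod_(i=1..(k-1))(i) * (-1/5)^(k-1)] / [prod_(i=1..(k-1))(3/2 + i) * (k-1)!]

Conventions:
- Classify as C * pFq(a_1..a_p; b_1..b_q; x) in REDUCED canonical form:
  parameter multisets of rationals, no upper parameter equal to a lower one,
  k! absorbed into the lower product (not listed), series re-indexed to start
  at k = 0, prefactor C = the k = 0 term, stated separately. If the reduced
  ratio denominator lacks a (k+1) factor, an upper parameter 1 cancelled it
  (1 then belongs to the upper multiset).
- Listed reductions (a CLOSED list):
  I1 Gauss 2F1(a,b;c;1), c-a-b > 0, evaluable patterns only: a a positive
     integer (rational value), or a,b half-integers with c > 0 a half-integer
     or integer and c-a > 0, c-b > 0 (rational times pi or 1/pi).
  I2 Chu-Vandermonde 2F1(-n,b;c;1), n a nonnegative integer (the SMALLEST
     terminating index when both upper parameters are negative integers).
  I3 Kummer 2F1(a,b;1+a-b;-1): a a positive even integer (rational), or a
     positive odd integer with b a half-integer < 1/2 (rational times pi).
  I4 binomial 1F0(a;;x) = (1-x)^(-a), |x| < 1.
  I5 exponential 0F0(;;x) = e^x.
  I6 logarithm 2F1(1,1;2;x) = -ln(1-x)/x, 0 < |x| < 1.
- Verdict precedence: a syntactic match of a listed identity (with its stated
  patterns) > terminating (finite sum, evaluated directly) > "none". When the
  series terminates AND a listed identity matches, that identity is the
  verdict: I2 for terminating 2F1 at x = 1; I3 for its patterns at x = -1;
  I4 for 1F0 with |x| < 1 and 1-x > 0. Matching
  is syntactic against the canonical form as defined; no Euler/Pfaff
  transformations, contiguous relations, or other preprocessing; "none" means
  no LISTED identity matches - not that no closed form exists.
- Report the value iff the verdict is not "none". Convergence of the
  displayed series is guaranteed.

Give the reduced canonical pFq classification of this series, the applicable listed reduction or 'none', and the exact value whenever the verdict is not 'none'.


Canonical form: C = 1 times 2F1 with upper {1, 1}, lower {5/2}, x = -1/5. Verdict: none. No listed pattern accepts 2F1(1, 1; 5/2; -1/5).

Key step: with t_0 = 1, the running product (C = 1) telescopes to a rising factorial.
Ratio: r(k) = (-1/5) * (k+1) (k+1) / [(k+5/2) (k+1)] ; factor over Q: parameters, x = (-1/5), and C = 1.


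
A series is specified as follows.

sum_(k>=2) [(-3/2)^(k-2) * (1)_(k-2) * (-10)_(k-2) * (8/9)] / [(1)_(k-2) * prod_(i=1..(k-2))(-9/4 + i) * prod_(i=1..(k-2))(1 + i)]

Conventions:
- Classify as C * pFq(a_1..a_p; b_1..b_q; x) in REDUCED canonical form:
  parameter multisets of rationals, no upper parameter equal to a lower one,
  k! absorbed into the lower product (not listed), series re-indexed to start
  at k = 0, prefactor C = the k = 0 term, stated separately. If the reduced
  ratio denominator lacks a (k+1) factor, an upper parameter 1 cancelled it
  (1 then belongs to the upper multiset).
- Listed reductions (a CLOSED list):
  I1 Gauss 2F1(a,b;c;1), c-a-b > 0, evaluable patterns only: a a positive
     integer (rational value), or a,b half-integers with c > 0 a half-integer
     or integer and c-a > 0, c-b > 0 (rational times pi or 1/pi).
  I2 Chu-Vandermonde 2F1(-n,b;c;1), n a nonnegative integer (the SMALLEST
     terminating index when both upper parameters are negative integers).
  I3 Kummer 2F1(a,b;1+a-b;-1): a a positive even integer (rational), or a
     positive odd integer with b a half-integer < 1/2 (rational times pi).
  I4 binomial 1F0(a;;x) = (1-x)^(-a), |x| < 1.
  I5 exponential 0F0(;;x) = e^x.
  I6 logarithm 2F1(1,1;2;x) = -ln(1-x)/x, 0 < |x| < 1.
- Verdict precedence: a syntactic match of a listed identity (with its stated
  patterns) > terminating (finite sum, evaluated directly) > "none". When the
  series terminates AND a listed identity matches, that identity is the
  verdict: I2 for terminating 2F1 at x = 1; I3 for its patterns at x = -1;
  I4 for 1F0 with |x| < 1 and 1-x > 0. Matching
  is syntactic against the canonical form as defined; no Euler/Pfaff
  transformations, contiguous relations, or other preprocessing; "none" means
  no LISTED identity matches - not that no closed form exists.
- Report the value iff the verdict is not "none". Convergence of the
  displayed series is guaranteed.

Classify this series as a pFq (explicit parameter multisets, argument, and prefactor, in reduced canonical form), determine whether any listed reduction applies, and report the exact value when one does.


Classification (C = 8/9): 2F2 with upper {-10, 1}, lower {-5/4, 2}, argument x = -3/2. Verdict: terminating. (-10)_k vanishes past k = 10, leaving a 11-term sum, computed directly. Sum: 469092342376/368817075.

Key observation: x = (-3/2) and the lower running product (C = 8/9) is a rising factorial.
Adjacent-term ratio: r(k) = (-3/2) * (k-10) (k+1) / [(k-5/4) (k+2) (k+1)] - poly over poly, x = (-3/2) from leading terms; C = 8/9 at k = 0.


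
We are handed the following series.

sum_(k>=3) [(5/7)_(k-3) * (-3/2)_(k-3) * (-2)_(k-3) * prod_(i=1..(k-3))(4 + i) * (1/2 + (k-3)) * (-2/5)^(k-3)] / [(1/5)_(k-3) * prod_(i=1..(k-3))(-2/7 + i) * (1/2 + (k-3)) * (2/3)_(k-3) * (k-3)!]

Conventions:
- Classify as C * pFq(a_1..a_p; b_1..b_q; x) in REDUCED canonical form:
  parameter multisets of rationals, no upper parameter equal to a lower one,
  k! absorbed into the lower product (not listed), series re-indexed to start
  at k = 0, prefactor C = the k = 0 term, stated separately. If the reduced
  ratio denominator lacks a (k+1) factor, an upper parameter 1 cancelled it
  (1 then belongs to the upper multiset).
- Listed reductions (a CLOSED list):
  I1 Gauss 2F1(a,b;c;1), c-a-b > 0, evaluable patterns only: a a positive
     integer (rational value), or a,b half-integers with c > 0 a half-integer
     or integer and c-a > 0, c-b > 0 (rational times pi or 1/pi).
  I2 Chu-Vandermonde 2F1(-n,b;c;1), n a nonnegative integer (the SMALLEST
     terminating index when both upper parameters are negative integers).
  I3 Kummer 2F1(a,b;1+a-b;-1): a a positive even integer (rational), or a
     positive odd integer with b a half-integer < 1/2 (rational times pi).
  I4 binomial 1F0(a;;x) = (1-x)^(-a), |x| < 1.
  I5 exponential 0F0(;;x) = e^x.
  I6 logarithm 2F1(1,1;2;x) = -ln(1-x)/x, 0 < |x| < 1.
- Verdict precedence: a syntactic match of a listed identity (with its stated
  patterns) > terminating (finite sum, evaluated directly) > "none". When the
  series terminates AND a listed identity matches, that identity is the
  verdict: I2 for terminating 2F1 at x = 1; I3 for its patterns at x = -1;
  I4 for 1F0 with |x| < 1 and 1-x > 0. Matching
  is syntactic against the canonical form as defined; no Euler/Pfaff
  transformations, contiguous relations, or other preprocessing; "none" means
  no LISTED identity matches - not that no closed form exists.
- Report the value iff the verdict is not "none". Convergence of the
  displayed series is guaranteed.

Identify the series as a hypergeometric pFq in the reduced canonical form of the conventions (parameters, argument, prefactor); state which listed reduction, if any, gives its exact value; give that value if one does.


Reduced: x = -2/5, 3F2, upper = {-2, -3/2, 5}, lower = {1/5, 2/3}, C = 1. Verdict: terminating (-2 upstairs). 3 nonzero terms in all; added directly. Value: -61/2.

Key step: t_0 = 1 here, and the parameter 5/7 appears in both the upper and lower lists and cancels (alongside the other common factor).
Ratio: r(k) = (-2/5) * (k-2) (k-3/2) (k+5) / [(k+1/5) (k+2/3) (k+1)] - rational; roots negated = parameters, x = (-2/5), C = 1.


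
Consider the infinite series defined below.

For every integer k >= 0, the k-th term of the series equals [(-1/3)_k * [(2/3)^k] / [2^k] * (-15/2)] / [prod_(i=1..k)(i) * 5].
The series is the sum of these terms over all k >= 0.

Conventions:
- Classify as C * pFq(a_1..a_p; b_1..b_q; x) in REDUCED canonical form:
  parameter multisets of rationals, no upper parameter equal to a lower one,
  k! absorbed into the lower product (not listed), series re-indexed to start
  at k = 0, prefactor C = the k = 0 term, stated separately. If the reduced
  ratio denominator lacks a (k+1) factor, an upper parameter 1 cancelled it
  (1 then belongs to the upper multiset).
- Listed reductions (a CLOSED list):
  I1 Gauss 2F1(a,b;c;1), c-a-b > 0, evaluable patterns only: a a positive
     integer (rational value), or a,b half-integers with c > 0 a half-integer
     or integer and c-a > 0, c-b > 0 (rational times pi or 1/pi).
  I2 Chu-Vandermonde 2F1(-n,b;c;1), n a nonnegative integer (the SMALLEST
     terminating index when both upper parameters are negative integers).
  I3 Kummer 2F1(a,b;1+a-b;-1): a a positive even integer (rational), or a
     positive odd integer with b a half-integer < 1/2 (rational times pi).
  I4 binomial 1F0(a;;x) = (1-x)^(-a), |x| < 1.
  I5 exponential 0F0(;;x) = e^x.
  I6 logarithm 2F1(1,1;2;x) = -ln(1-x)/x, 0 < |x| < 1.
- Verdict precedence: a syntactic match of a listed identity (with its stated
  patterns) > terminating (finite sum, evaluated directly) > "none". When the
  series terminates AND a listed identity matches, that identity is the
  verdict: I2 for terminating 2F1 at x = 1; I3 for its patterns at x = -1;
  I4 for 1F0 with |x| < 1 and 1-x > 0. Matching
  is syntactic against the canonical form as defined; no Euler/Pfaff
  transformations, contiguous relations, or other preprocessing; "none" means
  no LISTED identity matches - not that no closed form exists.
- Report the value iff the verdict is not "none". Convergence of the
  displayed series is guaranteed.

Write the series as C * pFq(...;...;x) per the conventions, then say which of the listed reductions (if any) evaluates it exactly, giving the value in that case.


Reduced: x = 1/3, 1F0, upper = {-1/3}, lower = {-}, C = -3/2. Verdict: the I4 binomial reduction fires (the 1F0 binomial series: exponent 1/3, x = 1/3). Exact value: (-3/2) * (2/3)^(1/3).

Key step: from the first term -3/2: the constant factors (prefactor -3/2) combine into one prefactor.
Adjacent-term ratio: r(k) = (1/3) * (k-1/3) / [(k+1)] ; factor over Q: parameters, x = (1/3), and C = -3/2.


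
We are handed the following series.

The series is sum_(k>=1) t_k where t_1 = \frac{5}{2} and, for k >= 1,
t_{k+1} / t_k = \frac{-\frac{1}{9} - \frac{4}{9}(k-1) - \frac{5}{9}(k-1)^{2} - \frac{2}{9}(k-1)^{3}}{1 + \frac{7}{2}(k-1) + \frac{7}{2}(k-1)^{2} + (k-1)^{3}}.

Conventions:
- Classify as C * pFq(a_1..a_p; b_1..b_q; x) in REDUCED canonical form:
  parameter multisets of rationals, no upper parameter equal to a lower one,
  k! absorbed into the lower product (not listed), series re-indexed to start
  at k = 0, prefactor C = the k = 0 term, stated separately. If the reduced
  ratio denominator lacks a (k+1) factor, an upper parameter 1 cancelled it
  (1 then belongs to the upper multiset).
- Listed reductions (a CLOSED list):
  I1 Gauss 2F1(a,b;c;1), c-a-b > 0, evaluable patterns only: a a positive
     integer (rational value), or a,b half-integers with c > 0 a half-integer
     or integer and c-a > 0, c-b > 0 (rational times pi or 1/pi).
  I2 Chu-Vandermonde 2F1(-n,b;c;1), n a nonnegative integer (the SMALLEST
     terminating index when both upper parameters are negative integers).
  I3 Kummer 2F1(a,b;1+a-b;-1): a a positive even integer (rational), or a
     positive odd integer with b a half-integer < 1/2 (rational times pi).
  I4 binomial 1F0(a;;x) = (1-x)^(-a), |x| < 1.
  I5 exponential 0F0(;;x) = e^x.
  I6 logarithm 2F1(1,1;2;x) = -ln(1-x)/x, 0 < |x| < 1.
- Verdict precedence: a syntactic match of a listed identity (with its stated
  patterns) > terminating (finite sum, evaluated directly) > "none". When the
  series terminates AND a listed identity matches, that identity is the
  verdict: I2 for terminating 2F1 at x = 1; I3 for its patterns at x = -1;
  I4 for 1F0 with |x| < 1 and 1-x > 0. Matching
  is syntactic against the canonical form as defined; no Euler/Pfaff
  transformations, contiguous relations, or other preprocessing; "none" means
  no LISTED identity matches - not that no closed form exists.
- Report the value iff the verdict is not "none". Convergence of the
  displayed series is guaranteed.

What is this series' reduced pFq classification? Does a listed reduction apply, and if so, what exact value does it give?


Key observation: from the first term \frac{5}{2}: the expanded ratio factors over Q; C = 5/2, roots give parameters.
Adjacent-term ratio: r(k) = -\frac{2}{9} * (k+1) (k+1) / [(k+2) (k+1)] - rational in k. x = -\frac{2}{9}; t_0 = \frac{5}{2}; negate the roots.

Classification (C = \frac{5}{2}): 2F1 with upper {1, 1}, lower {2}, argument x = -\frac{2}{9}. Verdict: logarithm (I6) applies (the logarithm: parameters (1,1;2), x = -\frac{2}{9}). Hence: \frac{45}{4} \cdot \ln\left(\frac{11}{9}\right).
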